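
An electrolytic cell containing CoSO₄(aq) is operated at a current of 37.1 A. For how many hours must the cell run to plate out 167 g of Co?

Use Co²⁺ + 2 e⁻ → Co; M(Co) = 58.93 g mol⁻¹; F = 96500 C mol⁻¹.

n(Co) = m/M = 167 / 58.93 = 2.834 mol.
Each Co atom requires 2 electrons, so n(e⁻) = 2 × 2.834 = 5.668 mol.
Q = n(e⁻)·F = 5.668 × 96500 = 546900 C.
t = Q/I = 546900 / 37.10 A = 14740 s = 4.10 h.

4.10 h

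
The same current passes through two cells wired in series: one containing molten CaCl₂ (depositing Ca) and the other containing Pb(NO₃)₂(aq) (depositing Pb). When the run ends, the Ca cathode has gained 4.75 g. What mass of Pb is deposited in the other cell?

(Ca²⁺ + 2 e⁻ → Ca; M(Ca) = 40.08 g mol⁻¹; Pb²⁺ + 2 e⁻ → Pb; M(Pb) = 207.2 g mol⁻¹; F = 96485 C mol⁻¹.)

24.6 g

n(Ca) = 4.75 / 40.08 = 0.1185 mol.
Since Ca²⁺ + 2 e⁻ → Ca, n(e⁻) passed = 2 × 0.1185 = 0.2370 mol.
Cells in series carry the same charge, so the same 0.2370 mol of electrons passes through cell 2.
Pb²⁺ + 2 e⁻ → Pb, so n(Pb) = 0.2370 / 2 = 0.1185 mol.
m(Pb) = 0.1185 × 207.2 = 24.6 g.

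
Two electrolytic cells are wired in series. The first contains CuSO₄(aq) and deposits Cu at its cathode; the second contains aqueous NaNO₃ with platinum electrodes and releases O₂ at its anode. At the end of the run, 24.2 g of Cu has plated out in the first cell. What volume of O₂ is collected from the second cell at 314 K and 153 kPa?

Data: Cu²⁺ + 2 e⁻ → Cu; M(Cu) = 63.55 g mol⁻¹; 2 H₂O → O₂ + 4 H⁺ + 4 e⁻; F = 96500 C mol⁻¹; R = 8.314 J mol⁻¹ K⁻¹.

3.25 L

n(Cu) = 24.2 / 63.55 = 0.3808 mol, so n(e⁻) = 2 × 0.3808 = 0.7616 mol.
The cells are in series, so the same 0.7616 mol of electrons passes through the second cell.
2 H₂O → O₂ + 4 H⁺ + 4 e⁻ — 4 mol e⁻ per mol O₂, so n(O₂) = 0.7616/4 = 0.1904 mol.
V = nRT/P = (0.1904 × 8.314 × 314) / (153 × 10³) = 0.00325 m³ = 3.25 L.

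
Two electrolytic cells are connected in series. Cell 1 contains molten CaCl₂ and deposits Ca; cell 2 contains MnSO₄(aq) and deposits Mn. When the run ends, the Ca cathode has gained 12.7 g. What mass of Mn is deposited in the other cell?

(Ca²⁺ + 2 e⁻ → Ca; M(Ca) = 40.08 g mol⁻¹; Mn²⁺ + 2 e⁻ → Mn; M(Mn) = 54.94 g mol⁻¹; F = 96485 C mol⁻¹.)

n(Ca) = 12.7 / 40.08 = 0.3169 mol.
Since Ca²⁺ + 2 e⁻ → Ca, n(e⁻) passed = 2 × 0.3169 = 0.6337 mol.
Cells in series carry the same charge, so the same 0.6337 mol of electrons passes through cell 2.
Mn²⁺ + 2 e⁻ → Mn, so n(Mn) = 0.6337 / 2 = 0.3169 mol.
m(Mn) = 0.3169 × 54.94 = 17.4 g.

17.4 g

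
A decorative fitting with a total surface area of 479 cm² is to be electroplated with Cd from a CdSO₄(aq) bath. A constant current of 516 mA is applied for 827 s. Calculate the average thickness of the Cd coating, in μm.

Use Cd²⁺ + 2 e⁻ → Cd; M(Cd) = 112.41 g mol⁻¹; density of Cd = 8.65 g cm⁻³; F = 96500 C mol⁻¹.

Q = I·t = 0.5160 × 827.00 = 426.7 C; n(e⁻) = 0.004422 mol.
n(Cd) = n(e⁻)/2 = 0.002211 mol, so m = 0.002211 × 112.41 = 0.2485 g.
Volume = m/ρ = 0.2485 / 8.65 = 0.02873 cm³.
Thickness = V/A = 0.02873 / 479 = 6.00 × 10⁻⁵ cm = 0.600 μm.

0.600 μm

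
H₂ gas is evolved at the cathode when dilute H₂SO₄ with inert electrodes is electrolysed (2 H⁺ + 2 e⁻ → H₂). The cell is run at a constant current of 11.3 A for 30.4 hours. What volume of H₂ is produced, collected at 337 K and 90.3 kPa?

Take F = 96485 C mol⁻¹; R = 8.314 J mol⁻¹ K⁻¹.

199 L

Q = I·t = 11.30 A × 109440 s = 1237000 C.
n(e⁻) = Q/F = 1237000 / 96485 = 12.82 mol.
2 electrons are transferred per H₂ molecule, so n(H₂) = 12.82 / 2 = 6.409 mol.
V = nRT/P = (6.409 × 8.314 × 337) / (90.3 × 10³ Pa) = 0.199 m³ = 199 L.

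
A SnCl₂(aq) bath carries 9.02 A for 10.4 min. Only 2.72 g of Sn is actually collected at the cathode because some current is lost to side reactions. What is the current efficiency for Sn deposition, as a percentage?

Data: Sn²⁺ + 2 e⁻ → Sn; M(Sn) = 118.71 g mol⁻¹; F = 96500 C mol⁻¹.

Q = I·t = 9.020 × 624.00 = 5628 C; n(e⁻) = 5628/96500 = 0.05833 mol.
Theoretical n(Sn) = n(e⁻)/2 = 0.02916 mol, i.e. m_theo = 0.02916 × 118.71 = 3.462 g.
Efficiency = m_actual / m_theo = 2.72 / 3.462 = 78.6 %.

78.6 %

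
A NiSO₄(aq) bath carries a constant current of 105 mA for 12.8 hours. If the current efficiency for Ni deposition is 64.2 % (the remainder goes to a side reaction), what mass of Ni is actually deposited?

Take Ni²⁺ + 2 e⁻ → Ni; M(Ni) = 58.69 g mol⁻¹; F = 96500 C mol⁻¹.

Q = I·t = 0.1050 × 46080 = 4838 C.
n(e⁻) = 4838/96500 = 0.05014 mol; theoretically n(Ni) = 0.05014/2 = 0.02507 mol, m_theo = 1.471 g.
At 64.2 % efficiency, m_actual = 0.642 × 1.471 = 0.945 g.

0.945 g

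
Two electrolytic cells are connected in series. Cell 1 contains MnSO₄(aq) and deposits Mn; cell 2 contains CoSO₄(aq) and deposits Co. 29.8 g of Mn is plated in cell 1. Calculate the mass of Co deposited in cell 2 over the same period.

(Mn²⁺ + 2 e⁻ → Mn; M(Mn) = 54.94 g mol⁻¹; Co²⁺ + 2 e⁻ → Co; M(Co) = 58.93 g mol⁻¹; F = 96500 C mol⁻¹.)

32.0 g

n(Mn) = 29.8 / 54.94 = 0.5424 mol.
Since Mn²⁺ + 2 e⁻ → Mn, n(e⁻) passed = 2 × 0.5424 = 1.085 mol.
Cells in series carry the same charge, so the same 1.085 mol of electrons passes through cell 2.
Co²⁺ + 2 e⁻ → Co, so n(Co) = 1.085 / 2 = 0.5424 mol.
m(Co) = 0.5424 × 58.93 = 32.0 g.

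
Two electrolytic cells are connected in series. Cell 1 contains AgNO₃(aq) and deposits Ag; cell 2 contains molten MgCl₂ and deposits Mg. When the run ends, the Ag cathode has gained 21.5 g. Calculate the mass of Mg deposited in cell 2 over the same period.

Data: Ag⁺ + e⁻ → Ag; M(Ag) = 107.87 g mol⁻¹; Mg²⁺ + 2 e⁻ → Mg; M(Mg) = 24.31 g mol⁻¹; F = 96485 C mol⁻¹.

n(Ag) = 21.5 / 107.87 = 0.1993 mol.
Since Ag⁺ + e⁻ → Ag, n(e⁻) passed = 1 × 0.1993 = 0.1993 mol.
Cells in series carry the same charge, so the same 0.1993 mol of electrons passes through cell 2.
Mg²⁺ + 2 e⁻ → Mg, so n(Mg) = 0.1993 / 2 = 0.09966 mol.
m(Mg) = 0.09966 × 24.31 = 2.42 g.

2.42 g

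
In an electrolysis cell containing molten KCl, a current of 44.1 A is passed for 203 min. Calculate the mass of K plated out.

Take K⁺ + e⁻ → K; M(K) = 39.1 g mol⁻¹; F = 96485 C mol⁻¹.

218 g

Q = I·t = 44.10 A × 12180 s = 537100 C.
n(e⁻) = Q/F = 537100 / 96485 = 5.567 mol.
K⁺ + e⁻ → K, so n(K) = n(e⁻)/1 = 5.567 mol.
m = n·M = 5.567 × 39.1 = 218 g.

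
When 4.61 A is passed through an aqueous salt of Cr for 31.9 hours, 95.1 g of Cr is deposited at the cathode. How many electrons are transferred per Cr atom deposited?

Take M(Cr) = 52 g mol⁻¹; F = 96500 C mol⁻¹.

3

Q = I·t = 4.610 A × 114840 s = 529400 C, so n(e⁻) = 529400/96500 = 5.486 mol.
n(Cr) deposited = 95.1 / 52 = 1.829 mol.
Electrons per atom = n(e⁻)/n(Cr) = 5.486 / 1.829 = 3.00 ≈ 3, so the ion is Cr³⁺.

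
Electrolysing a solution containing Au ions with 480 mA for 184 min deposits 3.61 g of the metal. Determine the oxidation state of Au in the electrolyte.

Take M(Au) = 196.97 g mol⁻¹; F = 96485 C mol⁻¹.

+3

Q = I·t = 0.4800 A × 11040 s = 5299 C, so n(e⁻) = 5299/96485 = 0.05492 mol.
n(Au) deposited = 3.61 / 196.97 = 0.01833 mol.
Electrons per atom = n(e⁻)/n(Au) = 0.05492 / 0.01833 = 3.00 ≈ 3, so the ion is Au³⁺.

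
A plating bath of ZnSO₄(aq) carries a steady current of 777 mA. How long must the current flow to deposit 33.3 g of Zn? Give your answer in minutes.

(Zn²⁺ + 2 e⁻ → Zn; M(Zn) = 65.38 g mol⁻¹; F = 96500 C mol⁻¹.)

n(Zn) = m/M = 33.3 / 65.38 = 0.5093 mol.
Each Zn atom requires 2 electrons, so n(e⁻) = 2 × 0.5093 = 1.019 mol.
Q = n(e⁻)·F = 1.019 × 96500 = 98300 C.
t = Q/I = 98300 / 0.7770 A = 126500 s = 2110 min.

2110 min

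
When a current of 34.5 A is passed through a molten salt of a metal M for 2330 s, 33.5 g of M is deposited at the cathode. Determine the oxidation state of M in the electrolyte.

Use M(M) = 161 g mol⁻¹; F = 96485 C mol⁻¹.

Q = I·t = 34.50 A × 2330.0 s = 80380 C, so n(e⁻) = 80380/96485 = 0.8331 mol.
n(M) deposited = 33.5 / 161 = 0.2081 mol.
Electrons per atom = n(e⁻)/n(M) = 0.8331 / 0.2081 = 4.00 ≈ 4, so the ion is M⁴⁺.

+4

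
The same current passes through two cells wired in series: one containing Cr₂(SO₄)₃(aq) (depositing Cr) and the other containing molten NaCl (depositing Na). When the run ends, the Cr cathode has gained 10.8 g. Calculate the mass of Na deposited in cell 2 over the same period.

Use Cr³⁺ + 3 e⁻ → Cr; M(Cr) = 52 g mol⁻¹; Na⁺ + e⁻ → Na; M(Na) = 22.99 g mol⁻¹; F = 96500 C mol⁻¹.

14.3 g

n(Cr) = 10.8 / 52 = 0.2077 mol.
Since Cr³⁺ + 3 e⁻ → Cr, n(e⁻) passed = 3 × 0.2077 = 0.6231 mol.
Cells in series carry the same charge, so the same 0.6231 mol of electrons passes through cell 2.
Na⁺ + e⁻ → Na, so n(Na) = 0.6231 / 1 = 0.6231 mol.
m(Na) = 0.6231 × 22.99 = 14.3 g.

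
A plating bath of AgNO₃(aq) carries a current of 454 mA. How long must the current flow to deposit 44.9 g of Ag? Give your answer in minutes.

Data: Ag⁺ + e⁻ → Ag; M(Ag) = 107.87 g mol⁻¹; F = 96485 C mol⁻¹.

1470 min

n(Ag) = m/M = 44.9 / 107.87 = 0.4162 mol.
Each Ag atom requires 1 electron, so n(e⁻) = 1 × 0.4162 = 0.4162 mol.
Q = n(e⁻)·F = 0.4162 × 96485 = 40160 C.
t = Q/I = 40160 / 0.4540 A = 88460 s = 1470 min.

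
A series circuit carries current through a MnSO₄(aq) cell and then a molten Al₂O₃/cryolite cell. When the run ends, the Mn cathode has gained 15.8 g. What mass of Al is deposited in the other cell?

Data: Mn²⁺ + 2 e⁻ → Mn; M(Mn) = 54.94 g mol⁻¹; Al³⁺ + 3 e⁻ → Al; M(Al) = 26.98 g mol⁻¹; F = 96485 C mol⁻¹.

5.17 g

n(Mn) = 15.8 / 54.94 = 0.2876 mol.
Since Mn²⁺ + 2 e⁻ → Mn, n(e⁻) passed = 2 × 0.2876 = 0.5752 mol.
Cells in series carry the same charge, so the same 0.5752 mol of electrons passes through cell 2.
Al³⁺ + 3 e⁻ → Al, so n(Al) = 0.5752 / 3 = 0.1917 mol.
m(Al) = 0.1917 × 26.98 = 5.17 g.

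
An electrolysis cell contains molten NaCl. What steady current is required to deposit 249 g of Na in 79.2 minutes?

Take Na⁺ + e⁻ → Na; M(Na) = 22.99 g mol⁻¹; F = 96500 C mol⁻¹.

n(Na) = 249 / 22.99 = 10.83 mol.
n(e⁻) = 1 × 10.83 = 10.83 mol.
Q = n(e⁻)·F = 10.83 × 96500 = 1045000 C.
I = Q/t = 1045000 / 4752.0 s = 220 A.

220 A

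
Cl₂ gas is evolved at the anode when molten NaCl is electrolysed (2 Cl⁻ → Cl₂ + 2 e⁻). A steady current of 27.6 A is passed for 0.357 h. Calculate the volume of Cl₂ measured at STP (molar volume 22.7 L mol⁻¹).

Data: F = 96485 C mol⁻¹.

4.17 L

Q = I·t = 27.60 A × 1285.2 s = 35470 C.
n(e⁻) = Q/F = 35470 / 96485 = 0.3676 mol.
2 electrons are transferred per Cl₂ molecule, so n(Cl₂) = 0.3676 / 2 = 0.1838 mol.
V = n × V_m = 0.1838 × 22.7 = 4.17 L.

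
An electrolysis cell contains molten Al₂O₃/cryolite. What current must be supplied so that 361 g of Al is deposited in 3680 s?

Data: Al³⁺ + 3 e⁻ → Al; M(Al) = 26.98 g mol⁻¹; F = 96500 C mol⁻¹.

1050 A

n(Al) = 361 / 26.98 = 13.38 mol.
n(e⁻) = 3 × 13.38 = 40.14 mol.
Q = n(e⁻)·F = 40.14 × 96500 = 3874000 C.
I = Q/t = 3874000 / 3680.0 s = 1050 A.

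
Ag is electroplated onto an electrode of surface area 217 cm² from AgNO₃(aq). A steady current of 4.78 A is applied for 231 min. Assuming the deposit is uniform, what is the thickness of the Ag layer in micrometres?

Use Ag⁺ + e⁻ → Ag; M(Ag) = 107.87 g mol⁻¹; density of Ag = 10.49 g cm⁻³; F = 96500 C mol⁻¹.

325 μm

Q = I·t = 4.780 × 13860 = 66250 C; n(e⁻) = 0.6865 mol.
n(Ag) = n(e⁻)/1 = 0.6865 mol, so m = 0.6865 × 107.87 = 74.06 g.
Volume = m/ρ = 74.06 / 10.49 = 7.060 cm³.
Thickness = V/A = 7.060 / 217 = 0.0325 cm = 325 μm.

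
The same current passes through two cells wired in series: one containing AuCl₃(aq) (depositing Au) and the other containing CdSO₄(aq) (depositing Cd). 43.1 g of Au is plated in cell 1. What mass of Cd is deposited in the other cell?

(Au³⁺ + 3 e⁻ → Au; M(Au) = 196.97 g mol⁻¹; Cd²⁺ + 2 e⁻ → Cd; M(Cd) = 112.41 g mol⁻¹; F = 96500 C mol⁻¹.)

n(Au) = 43.1 / 196.97 = 0.2188 mol.
Since Au³⁺ + 3 e⁻ → Au, n(e⁻) passed = 3 × 0.2188 = 0.6564 mol.
Cells in series carry the same charge, so the same 0.6564 mol of electrons passes through cell 2.
Cd²⁺ + 2 e⁻ → Cd, so n(Cd) = 0.6564 / 2 = 0.3282 mol.
m(Cd) = 0.3282 × 112.41 = 36.9 g.

36.9 g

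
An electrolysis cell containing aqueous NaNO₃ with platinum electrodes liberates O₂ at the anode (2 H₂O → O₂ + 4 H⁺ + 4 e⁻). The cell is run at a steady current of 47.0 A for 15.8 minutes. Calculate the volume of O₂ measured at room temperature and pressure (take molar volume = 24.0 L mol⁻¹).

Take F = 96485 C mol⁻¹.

Q = I·t = 47.00 A × 948.00 s = 44560 C.
n(e⁻) = Q/F = 44560 / 96485 = 0.4618 mol.
4 electrons are transferred per O₂ molecule, so n(O₂) = 0.4618 / 4 = 0.1154 mol.
V = n × V_m = 0.1154 × 24.0 = 2.77 L.

2.77 L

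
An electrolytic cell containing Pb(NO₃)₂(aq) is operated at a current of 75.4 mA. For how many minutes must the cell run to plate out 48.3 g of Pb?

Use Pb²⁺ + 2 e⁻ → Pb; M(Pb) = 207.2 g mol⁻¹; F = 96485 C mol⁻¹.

n(Pb) = m/M = 48.3 / 207.2 = 0.2331 mol.
Each Pb atom requires 2 electrons, so n(e⁻) = 2 × 0.2331 = 0.4662 mol.
Q = n(e⁻)·F = 0.4662 × 96485 = 44980 C.
t = Q/I = 44980 / 0.07540 A = 596600 s = 9940 min.

9940 min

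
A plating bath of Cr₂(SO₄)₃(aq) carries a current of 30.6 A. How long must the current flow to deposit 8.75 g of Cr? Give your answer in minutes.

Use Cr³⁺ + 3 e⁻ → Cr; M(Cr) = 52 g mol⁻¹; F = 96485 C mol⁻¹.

26.5 min

n(Cr) = m/M = 8.75 / 52 = 0.1683 mol.
Each Cr atom requires 3 electrons, so n(e⁻) = 3 × 0.1683 = 0.5048 mol.
Q = n(e⁻)·F = 0.5048 × 96485 = 48710 C.
t = Q/I = 48710 / 30.60 A = 1592 s = 26.5 min.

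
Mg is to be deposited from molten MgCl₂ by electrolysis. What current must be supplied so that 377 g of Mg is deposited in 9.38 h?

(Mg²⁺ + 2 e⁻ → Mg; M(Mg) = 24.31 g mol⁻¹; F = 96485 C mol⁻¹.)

88.6 A

n(Mg) = 377 / 24.31 = 15.51 mol.
n(e⁻) = 2 × 15.51 = 31.02 mol.
Q = n(e⁻)·F = 31.02 × 96485 = 2993000 C.
I = Q/t = 2993000 / 33768 s = 88.6 A.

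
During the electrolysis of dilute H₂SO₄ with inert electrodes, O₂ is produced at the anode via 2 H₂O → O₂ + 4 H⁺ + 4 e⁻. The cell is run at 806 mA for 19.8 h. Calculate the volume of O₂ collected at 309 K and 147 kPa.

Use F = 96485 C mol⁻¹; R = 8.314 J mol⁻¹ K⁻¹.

Q = I·t = 0.8060 A × 71280 s = 57450 C.
n(e⁻) = Q/F = 57450 / 96485 = 0.5954 mol.
4 electrons are transferred per O₂ molecule, so n(O₂) = 0.5954 / 4 = 0.1489 mol.
V = nRT/P = (0.1489 × 8.314 × 309) / (147 × 10³ Pa) = 0.00260 m³ = 2.60 L.

2.60 L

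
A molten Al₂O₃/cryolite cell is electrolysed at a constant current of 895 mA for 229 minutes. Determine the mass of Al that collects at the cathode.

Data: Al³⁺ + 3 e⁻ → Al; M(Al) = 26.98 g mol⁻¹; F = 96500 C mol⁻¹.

Q = I·t = 0.8950 A × 13740 s = 12300 C.
n(e⁻) = Q/F = 12300 / 96500 = 0.1274 mol.
Al³⁺ + 3 e⁻ → Al, so n(Al) = n(e⁻)/3 = 0.04248 mol.
m = n·M = 0.04248 × 26.98 = 1.15 g.

1.15 g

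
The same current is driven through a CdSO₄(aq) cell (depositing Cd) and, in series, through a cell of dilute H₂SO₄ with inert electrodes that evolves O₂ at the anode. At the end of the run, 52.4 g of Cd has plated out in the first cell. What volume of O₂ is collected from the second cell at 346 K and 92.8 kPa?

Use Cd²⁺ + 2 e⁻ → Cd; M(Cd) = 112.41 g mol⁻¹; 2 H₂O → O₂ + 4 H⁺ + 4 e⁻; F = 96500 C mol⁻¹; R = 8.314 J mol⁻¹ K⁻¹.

7.22 L

n(Cd) = 52.4 / 112.41 = 0.4662 mol, so n(e⁻) = 2 × 0.4662 = 0.9323 mol.
The cells are in series, so the same 0.9323 mol of electrons passes through the second cell.
2 H₂O → O₂ + 4 H⁺ + 4 e⁻ — 4 mol e⁻ per mol O₂, so n(O₂) = 0.9323/4 = 0.2331 mol.
V = nRT/P = (0.2331 × 8.314 × 346) / (92.8 × 10³) = 0.00722 m³ = 7.22 L.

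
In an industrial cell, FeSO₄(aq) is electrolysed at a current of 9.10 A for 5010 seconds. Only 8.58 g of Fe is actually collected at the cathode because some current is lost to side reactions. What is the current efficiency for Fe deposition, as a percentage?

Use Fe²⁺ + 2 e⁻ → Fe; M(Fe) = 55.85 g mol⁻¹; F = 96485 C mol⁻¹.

65.0 %

Q = I·t = 9.100 × 5010.0 = 45590 C; n(e⁻) = 45590/96485 = 0.4725 mol.
Theoretical n(Fe) = n(e⁻)/2 = 0.2363 mol, i.e. m_theo = 0.2363 × 55.85 = 13.20 g.
Efficiency = m_actual / m_theo = 8.58 / 13.20 = 65.0 %.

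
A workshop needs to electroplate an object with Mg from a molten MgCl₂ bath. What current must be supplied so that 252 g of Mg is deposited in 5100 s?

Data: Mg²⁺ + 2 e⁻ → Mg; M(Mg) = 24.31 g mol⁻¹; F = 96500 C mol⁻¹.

n(Mg) = 252 / 24.31 = 10.37 mol.
n(e⁻) = 2 × 10.37 = 20.73 mol.
Q = n(e⁻)·F = 20.73 × 96500 = 2001000 C.
I = Q/t = 2001000 / 5100.0 s = 392 A.

392 A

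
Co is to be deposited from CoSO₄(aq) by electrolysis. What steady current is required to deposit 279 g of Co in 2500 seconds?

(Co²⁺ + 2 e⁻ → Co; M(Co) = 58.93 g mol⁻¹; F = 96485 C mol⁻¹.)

365 A

n(Co) = 279 / 58.93 = 4.734 mol.
n(e⁻) = 2 × 4.734 = 9.469 mol.
Q = n(e⁻)·F = 9.469 × 96485 = 913600 C.
I = Q/t = 913600 / 2500.0 s = 365 A.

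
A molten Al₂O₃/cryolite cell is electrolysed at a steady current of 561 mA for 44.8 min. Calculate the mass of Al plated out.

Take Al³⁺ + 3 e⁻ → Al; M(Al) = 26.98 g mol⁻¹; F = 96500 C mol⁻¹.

0.141 g

Q = I·t = 0.5610 A × 2688.0 s = 1508 C.
n(e⁻) = Q/F = 1508 / 96500 = 0.01563 mol.
Al³⁺ + 3 e⁻ → Al, so n(Al) = n(e⁻)/3 = 0.005209 mol.
m = n·M = 0.005209 × 26.98 = 0.141 g.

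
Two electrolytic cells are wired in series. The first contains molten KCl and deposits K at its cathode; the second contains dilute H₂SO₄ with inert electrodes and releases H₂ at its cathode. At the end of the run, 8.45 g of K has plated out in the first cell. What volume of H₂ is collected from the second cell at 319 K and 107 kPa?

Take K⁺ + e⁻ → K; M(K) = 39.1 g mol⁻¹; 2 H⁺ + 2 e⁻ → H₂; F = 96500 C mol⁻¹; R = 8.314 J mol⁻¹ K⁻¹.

2.68 L

n(K) = 8.45 / 39.1 = 0.2161 mol, so n(e⁻) = 1 × 0.2161 = 0.2161 mol.
The cells are in series, so the same 0.2161 mol of electrons passes through the second cell.
2 H⁺ + 2 e⁻ → H₂ — 2 mol e⁻ per mol H₂, so n(H₂) = 0.2161/2 = 0.1081 mol.
V = nRT/P = (0.1081 × 8.314 × 319) / (107 × 10³) = 0.00268 m³ = 2.68 L.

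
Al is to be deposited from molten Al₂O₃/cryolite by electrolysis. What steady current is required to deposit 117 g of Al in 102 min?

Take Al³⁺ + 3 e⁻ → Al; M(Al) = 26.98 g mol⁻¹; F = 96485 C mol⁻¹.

205 A

n(Al) = 117 / 26.98 = 4.337 mol.
n(e⁻) = 3 × 4.337 = 13.01 mol.
Q = n(e⁻)·F = 13.01 × 96485 = 1255000 C.
I = Q/t = 1255000 / 6120.0 s = 205 A.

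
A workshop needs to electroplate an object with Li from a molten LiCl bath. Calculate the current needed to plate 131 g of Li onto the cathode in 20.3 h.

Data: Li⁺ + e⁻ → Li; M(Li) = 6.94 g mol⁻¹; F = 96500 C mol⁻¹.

n(Li) = 131 / 6.94 = 18.88 mol.
n(e⁻) = 1 × 18.88 = 18.88 mol.
Q = n(e⁻)·F = 18.88 × 96500 = 1822000 C.
I = Q/t = 1822000 / 73080 s = 24.9 A.

24.9 A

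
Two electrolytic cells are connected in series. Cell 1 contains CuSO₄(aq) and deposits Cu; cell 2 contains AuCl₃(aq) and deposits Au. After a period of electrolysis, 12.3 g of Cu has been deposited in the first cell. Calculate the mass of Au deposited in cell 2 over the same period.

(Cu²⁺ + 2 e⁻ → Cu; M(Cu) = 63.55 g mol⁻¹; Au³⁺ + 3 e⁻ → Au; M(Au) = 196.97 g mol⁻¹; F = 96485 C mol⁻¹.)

25.4 g

n(Cu) = 12.3 / 63.55 = 0.1935 mol.
Since Cu²⁺ + 2 e⁻ → Cu, n(e⁻) passed = 2 × 0.1935 = 0.3871 mol.
Cells in series carry the same charge, so the same 0.3871 mol of electrons passes through cell 2.
Au³⁺ + 3 e⁻ → Au, so n(Au) = 0.3871 / 3 = 0.1290 mol.
m(Au) = 0.1290 × 196.97 = 25.4 g.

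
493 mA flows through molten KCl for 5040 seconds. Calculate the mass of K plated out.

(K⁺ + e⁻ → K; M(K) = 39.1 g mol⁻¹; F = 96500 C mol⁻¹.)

Q = I·t = 0.4930 A × 5040.0 s = 2485 C.
n(e⁻) = Q/F = 2485 / 96500 = 0.02575 mol.
K⁺ + e⁻ → K, so n(K) = n(e⁻)/1 = 0.02575 mol.
m = n·M = 0.02575 × 39.1 = 1.01 g.

1.01 g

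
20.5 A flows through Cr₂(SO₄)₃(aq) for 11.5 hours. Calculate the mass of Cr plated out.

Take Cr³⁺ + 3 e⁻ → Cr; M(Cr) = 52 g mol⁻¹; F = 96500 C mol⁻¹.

152 g

Q = I·t = 20.50 A × 41400 s = 848700 C.
n(e⁻) = Q/F = 848700 / 96500 = 8.795 mol.
Cr³⁺ + 3 e⁻ → Cr, so n(Cr) = n(e⁻)/3 = 2.932 mol.
m = n·M = 2.932 × 52 = 152 g.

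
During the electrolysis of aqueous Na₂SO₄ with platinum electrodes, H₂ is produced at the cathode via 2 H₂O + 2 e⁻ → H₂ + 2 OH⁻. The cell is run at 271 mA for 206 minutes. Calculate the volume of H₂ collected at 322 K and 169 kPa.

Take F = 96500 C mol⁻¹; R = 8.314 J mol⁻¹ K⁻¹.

Q = I·t = 0.2710 A × 12360 s = 3350 C.
n(e⁻) = Q/F = 3350 / 96500 = 0.03471 mol.
2 electrons are transferred per H₂ molecule, so n(H₂) = 0.03471 / 2 = 0.01736 mol.
V = nRT/P = (0.01736 × 8.314 × 322) / (169 × 10³ Pa) = 2.75 × 10⁻⁴ m³ = 0.275 L.

0.275 L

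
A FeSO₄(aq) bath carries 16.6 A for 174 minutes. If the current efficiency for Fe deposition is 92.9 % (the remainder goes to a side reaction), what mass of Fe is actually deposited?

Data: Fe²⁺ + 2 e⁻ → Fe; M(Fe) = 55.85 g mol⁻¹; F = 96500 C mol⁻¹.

46.6 g

Q = I·t = 16.60 × 10440 = 173300 C.
n(e⁻) = 173300/96500 = 1.796 mol; theoretically n(Fe) = 1.796/2 = 0.8979 mol, m_theo = 50.15 g.
At 92.9 % efficiency, m_actual = 0.929 × 50.15 = 46.6 g.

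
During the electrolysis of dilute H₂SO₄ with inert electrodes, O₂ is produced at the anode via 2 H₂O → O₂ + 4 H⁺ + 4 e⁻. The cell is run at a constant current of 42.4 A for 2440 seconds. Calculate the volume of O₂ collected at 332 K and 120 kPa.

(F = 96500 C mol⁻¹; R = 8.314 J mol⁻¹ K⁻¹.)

6.17 L

Q = I·t = 42.40 A × 2440.0 s = 103500 C.
n(e⁻) = Q/F = 103500 / 96500 = 1.072 mol.
4 electrons are transferred per O₂ molecule, so n(O₂) = 1.072 / 4 = 0.2680 mol.
V = nRT/P = (0.2680 × 8.314 × 332) / (120 × 10³ Pa) = 0.00617 m³ = 6.17 L.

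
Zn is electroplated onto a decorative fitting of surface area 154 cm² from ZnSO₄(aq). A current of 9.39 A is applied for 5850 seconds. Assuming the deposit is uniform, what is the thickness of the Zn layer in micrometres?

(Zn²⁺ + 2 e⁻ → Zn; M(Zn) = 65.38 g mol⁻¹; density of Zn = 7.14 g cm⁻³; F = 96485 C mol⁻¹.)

Q = I·t = 9.390 × 5850.0 = 54930 C; n(e⁻) = 0.5693 mol.
n(Zn) = n(e⁻)/2 = 0.2847 mol, so m = 0.2847 × 65.38 = 18.61 g.
Volume = m/ρ = 18.61 / 7.14 = 2.607 cm³.
Thickness = V/A = 2.607 / 154 = 0.0169 cm = 169 μm.

169 μm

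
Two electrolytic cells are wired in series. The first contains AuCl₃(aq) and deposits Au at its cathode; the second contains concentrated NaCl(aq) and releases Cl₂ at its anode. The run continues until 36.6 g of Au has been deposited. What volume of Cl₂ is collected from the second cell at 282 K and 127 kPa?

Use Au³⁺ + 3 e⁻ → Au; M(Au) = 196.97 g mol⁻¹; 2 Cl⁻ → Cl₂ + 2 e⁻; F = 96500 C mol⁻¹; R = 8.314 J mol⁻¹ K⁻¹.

5.15 L

n(Au) = 36.6 / 196.97 = 0.1858 mol, so n(e⁻) = 3 × 0.1858 = 0.5574 mol.
The cells are in series, so the same 0.5574 mol of electrons passes through the second cell.
2 Cl⁻ → Cl₂ + 2 e⁻ — 2 mol e⁻ per mol Cl₂, so n(Cl₂) = 0.5574/2 = 0.2787 mol.
V = nRT/P = (0.2787 × 8.314 × 282) / (127 × 10³) = 0.00515 m³ = 5.15 L.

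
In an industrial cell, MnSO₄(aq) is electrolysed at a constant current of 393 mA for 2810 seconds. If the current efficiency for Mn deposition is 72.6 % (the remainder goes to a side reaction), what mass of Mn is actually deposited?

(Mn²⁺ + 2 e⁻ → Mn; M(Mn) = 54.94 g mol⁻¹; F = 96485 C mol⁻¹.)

Q = I·t = 0.3930 × 2810.0 = 1104 C.
n(e⁻) = 1104/96485 = 0.01145 mol; theoretically n(Mn) = 0.01145/2 = 0.005723 mol, m_theo = 0.3144 g.
At 72.6 % efficiency, m_actual = 0.726 × 0.3144 = 0.228 g.

0.228 g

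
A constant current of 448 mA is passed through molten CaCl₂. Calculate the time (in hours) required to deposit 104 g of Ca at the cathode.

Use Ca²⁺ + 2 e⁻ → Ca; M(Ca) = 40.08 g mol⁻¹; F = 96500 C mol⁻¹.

311 h

n(Ca) = m/M = 104 / 40.08 = 2.595 mol.
Each Ca atom requires 2 electrons, so n(e⁻) = 2 × 2.595 = 5.190 mol.
Q = n(e⁻)·F = 5.190 × 96500 = 500800 C.
t = Q/I = 500800 / 0.4480 A = 1118000 s = 311 h.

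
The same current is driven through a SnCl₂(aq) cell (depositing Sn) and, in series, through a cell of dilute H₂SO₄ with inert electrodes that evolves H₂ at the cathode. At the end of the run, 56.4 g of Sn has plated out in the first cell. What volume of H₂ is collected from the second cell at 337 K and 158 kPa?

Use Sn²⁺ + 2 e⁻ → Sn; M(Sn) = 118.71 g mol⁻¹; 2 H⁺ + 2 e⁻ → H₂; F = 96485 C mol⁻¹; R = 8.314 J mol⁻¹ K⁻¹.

n(Sn) = 56.4 / 118.71 = 0.4751 mol, so n(e⁻) = 2 × 0.4751 = 0.9502 mol.
The cells are in series, so the same 0.9502 mol of electrons passes through the second cell.
2 H⁺ + 2 e⁻ → H₂ — 2 mol e⁻ per mol H₂, so n(H₂) = 0.9502/2 = 0.4751 mol.
V = nRT/P = (0.4751 × 8.314 × 337) / (158 × 10³) = 0.00843 m³ = 8.43 L.

8.43 L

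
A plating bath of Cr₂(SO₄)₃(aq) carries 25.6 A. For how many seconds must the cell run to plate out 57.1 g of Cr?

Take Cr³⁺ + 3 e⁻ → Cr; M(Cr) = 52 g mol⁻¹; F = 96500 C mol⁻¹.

n(Cr) = m/M = 57.1 / 52 = 1.098 mol.
Each Cr atom requires 3 electrons, so n(e⁻) = 3 × 1.098 = 3.294 mol.
Q = n(e⁻)·F = 3.294 × 96500 = 317900 C.
t = Q/I = 317900 / 25.60 A = 12420 s.

12400 s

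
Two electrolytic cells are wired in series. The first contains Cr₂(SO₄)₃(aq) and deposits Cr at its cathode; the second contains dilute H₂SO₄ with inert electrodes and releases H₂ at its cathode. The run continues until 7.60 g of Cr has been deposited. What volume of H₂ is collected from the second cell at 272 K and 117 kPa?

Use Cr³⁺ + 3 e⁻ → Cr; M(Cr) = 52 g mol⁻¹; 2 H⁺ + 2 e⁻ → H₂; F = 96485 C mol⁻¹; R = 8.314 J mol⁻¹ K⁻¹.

n(Cr) = 7.60 / 52 = 0.1462 mol, so n(e⁻) = 3 × 0.1462 = 0.4385 mol.
The cells are in series, so the same 0.4385 mol of electrons passes through the second cell.
2 H⁺ + 2 e⁻ → H₂ — 2 mol e⁻ per mol H₂, so n(H₂) = 0.4385/2 = 0.2192 mol.
V = nRT/P = (0.2192 × 8.314 × 272) / (117 × 10³) = 0.00424 m³ = 4.24 L.

4.24 L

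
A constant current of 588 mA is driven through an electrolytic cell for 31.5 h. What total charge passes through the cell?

66700 C

Q = I·t = 0.5880 A × 113400 s = 66700 C.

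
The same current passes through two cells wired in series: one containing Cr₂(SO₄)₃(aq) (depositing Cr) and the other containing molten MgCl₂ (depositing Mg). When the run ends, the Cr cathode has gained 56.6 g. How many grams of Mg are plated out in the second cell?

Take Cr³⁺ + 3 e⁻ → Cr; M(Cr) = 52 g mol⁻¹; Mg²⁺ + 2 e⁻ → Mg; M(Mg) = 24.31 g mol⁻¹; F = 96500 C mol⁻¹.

39.7 g

n(Cr) = 56.6 / 52 = 1.088 mol.
Since Cr³⁺ + 3 e⁻ → Cr, n(e⁻) passed = 3 × 1.088 = 3.265 mol.
Cells in series carry the same charge, so the same 3.265 mol of electrons passes through cell 2.
Mg²⁺ + 2 e⁻ → Mg, so n(Mg) = 3.265 / 2 = 1.633 mol.
m(Mg) = 1.633 × 24.31 = 39.7 g.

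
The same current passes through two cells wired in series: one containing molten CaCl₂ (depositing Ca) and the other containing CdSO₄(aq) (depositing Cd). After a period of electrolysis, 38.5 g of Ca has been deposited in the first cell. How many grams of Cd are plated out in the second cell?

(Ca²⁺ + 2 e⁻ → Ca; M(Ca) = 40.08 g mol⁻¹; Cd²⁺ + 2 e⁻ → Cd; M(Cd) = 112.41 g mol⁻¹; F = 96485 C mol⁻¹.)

108 g

n(Ca) = 38.5 / 40.08 = 0.9606 mol.
Since Ca²⁺ + 2 e⁻ → Ca, n(e⁻) passed = 2 × 0.9606 = 1.921 mol.
Cells in series carry the same charge, so the same 1.921 mol of electrons passes through cell 2.
Cd²⁺ + 2 e⁻ → Cd, so n(Cd) = 1.921 / 2 = 0.9606 mol.
m(Cd) = 0.9606 × 112.41 = 108 g.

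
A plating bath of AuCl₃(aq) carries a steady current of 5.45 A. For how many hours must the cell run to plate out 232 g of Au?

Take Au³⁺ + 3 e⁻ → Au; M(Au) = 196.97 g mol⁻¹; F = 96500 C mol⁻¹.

17.4 h

n(Au) = m/M = 232 / 196.97 = 1.178 mol.
Each Au atom requires 3 electrons, so n(e⁻) = 3 × 1.178 = 3.534 mol.
Q = n(e⁻)·F = 3.534 × 96500 = 341000 C.
t = Q/I = 341000 / 5.450 A = 62570 s = 17.4 h.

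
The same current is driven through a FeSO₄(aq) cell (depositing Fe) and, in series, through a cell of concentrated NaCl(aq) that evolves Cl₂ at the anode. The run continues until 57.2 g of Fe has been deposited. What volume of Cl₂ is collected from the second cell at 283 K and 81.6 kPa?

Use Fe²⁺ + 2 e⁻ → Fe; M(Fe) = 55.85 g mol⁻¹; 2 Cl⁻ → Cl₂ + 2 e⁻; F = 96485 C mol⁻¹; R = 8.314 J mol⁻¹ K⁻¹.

29.5 L

n(Fe) = 57.2 / 55.85 = 1.024 mol, so n(e⁻) = 2 × 1.024 = 2.048 mol.
The cells are in series, so the same 2.048 mol of electrons passes through the second cell.
2 Cl⁻ → Cl₂ + 2 e⁻ — 2 mol e⁻ per mol Cl₂, so n(Cl₂) = 2.048/2 = 1.024 mol.
V = nRT/P = (1.024 × 8.314 × 283) / (81.6 × 10³) = 0.0295 m³ = 29.5 L.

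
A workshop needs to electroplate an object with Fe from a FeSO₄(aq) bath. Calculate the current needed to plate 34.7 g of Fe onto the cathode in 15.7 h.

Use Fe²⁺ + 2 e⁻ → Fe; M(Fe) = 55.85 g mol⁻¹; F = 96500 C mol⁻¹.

2.12 A

n(Fe) = 34.7 / 55.85 = 0.6213 mol.
n(e⁻) = 2 × 0.6213 = 1.243 mol.
Q = n(e⁻)·F = 1.243 × 96500 = 119900 C.
I = Q/t = 119900 / 56520 s = 2.12 A.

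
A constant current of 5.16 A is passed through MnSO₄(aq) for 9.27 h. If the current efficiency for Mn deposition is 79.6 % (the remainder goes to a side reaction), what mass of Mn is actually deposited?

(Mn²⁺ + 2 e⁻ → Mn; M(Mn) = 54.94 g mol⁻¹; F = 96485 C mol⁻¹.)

Q = I·t = 5.160 × 33372 = 172200 C.
n(e⁻) = 172200/96485 = 1.785 mol; theoretically n(Mn) = 1.785/2 = 0.8924 mol, m_theo = 49.03 g.
At 79.6 % efficiency, m_actual = 0.796 × 49.03 = 39.0 g.

39.0 g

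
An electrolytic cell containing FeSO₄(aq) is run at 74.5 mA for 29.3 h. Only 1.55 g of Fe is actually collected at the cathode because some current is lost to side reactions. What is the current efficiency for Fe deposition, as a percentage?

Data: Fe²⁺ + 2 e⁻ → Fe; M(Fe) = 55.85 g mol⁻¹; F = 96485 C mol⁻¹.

Q = I·t = 0.07450 × 105480 = 7858 C; n(e⁻) = 7858/96485 = 0.08145 mol.
Theoretical n(Fe) = n(e⁻)/2 = 0.04072 mol, i.e. m_theo = 0.04072 × 55.85 = 2.274 g.
Efficiency = m_actual / m_theo = 1.55 / 2.274 = 68.2 %.

68.2 %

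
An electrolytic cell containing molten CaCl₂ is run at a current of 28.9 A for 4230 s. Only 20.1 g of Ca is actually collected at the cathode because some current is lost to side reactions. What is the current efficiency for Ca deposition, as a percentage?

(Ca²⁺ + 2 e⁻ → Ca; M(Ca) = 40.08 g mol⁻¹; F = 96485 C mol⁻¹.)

Q = I·t = 28.90 × 4230.0 = 122200 C; n(e⁻) = 122200/96485 = 1.267 mol.
Theoretical n(Ca) = n(e⁻)/2 = 0.6335 mol, i.e. m_theo = 0.6335 × 40.08 = 25.39 g.
Efficiency = m_actual / m_theo = 20.1 / 25.39 = 79.2 %.

79.2 %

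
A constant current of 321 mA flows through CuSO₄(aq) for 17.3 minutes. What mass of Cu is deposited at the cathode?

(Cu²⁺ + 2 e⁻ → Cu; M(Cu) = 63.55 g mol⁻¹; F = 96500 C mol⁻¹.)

Q = I·t = 0.3210 A × 1038.0 s = 333.2 C.
n(e⁻) = Q/F = 333.2 / 96500 = 0.003453 mol.
Cu²⁺ + 2 e⁻ → Cu, so n(Cu) = n(e⁻)/2 = 0.001726 mol.
m = n·M = 0.001726 × 63.55 = 0.110 g.

0.110 g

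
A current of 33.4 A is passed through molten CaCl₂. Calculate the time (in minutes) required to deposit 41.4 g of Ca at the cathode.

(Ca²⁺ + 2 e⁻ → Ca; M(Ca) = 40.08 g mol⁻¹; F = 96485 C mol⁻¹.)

n(Ca) = m/M = 41.4 / 40.08 = 1.033 mol.
Each Ca atom requires 2 electrons, so n(e⁻) = 2 × 1.033 = 2.066 mol.
Q = n(e⁻)·F = 2.066 × 96485 = 199300 C.
t = Q/I = 199300 / 33.40 A = 5968 s = 99.5 min.

99.5 min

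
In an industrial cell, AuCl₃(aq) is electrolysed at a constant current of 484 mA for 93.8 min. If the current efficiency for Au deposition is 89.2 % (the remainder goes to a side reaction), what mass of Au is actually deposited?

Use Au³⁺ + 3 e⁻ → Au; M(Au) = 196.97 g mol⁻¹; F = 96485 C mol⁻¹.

Q = I·t = 0.4840 × 5628.0 = 2724 C.
n(e⁻) = 2724/96485 = 0.02823 mol; theoretically n(Au) = 0.02823/3 = 0.009411 mol, m_theo = 1.854 g.
At 89.2 % efficiency, m_actual = 0.892 × 1.854 = 1.65 g.

1.65 g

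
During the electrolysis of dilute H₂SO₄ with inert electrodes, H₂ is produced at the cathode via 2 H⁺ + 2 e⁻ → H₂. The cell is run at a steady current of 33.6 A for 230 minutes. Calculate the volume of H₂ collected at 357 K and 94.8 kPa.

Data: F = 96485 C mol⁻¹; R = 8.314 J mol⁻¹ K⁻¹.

75.2 L

Q = I·t = 33.60 A × 13800 s = 463700 C.
n(e⁻) = Q/F = 463700 / 96485 = 4.806 mol.
2 electrons are transferred per H₂ molecule, so n(H₂) = 4.806 / 2 = 2.403 mol.
V = nRT/P = (2.403 × 8.314 × 357) / (94.8 × 10³ Pa) = 0.0752 m³ = 75.2 L.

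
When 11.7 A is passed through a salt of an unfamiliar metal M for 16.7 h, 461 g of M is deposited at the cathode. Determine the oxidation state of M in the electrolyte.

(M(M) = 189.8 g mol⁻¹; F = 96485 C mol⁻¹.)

Q = I·t = 11.70 A × 60120 s = 703400 C, so n(e⁻) = 703400/96485 = 7.290 mol.
n(M) deposited = 461 / 189.8 = 2.429 mol.
Electrons per atom = n(e⁻)/n(M) = 7.290 / 2.429 = 3.00 ≈ 3, so the ion is M³⁺.

+3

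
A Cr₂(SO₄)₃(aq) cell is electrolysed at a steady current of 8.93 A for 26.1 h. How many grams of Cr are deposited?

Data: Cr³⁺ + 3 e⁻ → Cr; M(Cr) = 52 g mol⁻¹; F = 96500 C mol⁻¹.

151 g

Q = I·t = 8.930 A × 93960 s = 839100 C.
n(e⁻) = Q/F = 839100 / 96500 = 8.695 mol.
Cr³⁺ + 3 e⁻ → Cr, so n(Cr) = n(e⁻)/3 = 2.898 mol.
m = n·M = 2.898 × 52 = 151 g.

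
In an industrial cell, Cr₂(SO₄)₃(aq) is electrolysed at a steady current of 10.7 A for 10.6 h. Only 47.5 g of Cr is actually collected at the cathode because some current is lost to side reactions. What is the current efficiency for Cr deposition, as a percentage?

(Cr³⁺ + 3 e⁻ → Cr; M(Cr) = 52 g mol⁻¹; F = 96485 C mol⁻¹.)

Q = I·t = 10.70 × 38160 = 408300 C; n(e⁻) = 408300/96485 = 4.232 mol.
Theoretical n(Cr) = n(e⁻)/3 = 1.411 mol, i.e. m_theo = 1.411 × 52 = 73.35 g.
Efficiency = m_actual / m_theo = 47.5 / 73.35 = 64.8 %.

64.8 %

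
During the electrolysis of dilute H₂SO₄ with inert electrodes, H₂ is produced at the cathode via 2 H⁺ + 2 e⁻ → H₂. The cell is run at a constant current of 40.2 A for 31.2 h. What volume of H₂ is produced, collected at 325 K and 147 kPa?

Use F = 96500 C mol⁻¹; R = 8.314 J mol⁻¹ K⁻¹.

Q = I·t = 40.20 A × 112320 s = 4515000 C.
n(e⁻) = Q/F = 4515000 / 96500 = 46.79 mol.
2 electrons are transferred per H₂ molecule, so n(H₂) = 46.79 / 2 = 23.40 mol.
V = nRT/P = (23.40 × 8.314 × 325) / (147 × 10³ Pa) = 0.430 m³ = 430 L.

430 L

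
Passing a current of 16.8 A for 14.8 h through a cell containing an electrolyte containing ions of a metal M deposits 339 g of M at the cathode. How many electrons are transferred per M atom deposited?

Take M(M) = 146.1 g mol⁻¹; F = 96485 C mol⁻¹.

Q = I·t = 16.80 A × 53280 s = 895100 C, so n(e⁻) = 895100/96485 = 9.277 mol.
n(M) deposited = 339 / 146.1 = 2.320 mol.
Electrons per atom = n(e⁻)/n(M) = 9.277 / 2.320 = 4.00 ≈ 4, so the ion is M⁴⁺.

4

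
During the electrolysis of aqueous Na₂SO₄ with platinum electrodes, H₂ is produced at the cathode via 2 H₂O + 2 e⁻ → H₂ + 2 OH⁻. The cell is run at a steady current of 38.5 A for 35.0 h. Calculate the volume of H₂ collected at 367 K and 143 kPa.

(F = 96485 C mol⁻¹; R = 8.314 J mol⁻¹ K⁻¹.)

536 L

Q = I·t = 38.50 A × 126000 s = 4851000 C.
n(e⁻) = Q/F = 4851000 / 96485 = 50.28 mol.
2 electrons are transferred per H₂ molecule, so n(H₂) = 50.28 / 2 = 25.14 mol.
V = nRT/P = (25.14 × 8.314 × 367) / (143 × 10³ Pa) = 0.536 m³ = 536 L.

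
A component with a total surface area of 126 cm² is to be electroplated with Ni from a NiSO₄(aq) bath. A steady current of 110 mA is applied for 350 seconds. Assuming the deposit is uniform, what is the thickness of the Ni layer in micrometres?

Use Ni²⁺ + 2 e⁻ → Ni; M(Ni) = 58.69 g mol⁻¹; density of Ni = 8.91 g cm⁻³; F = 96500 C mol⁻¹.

0.104 μm

Q = I·t = 0.1100 × 350.00 = 38.50 C; n(e⁻) = 0.0003990 mol.
n(Ni) = n(e⁻)/2 = 0.0001995 mol, so m = 0.0001995 × 58.69 = 0.01171 g.
Volume = m/ρ = 0.01171 / 8.91 = 0.001314 cm³.
Thickness = V/A = 0.001314 / 126 = 1.04 × 10⁻⁵ cm = 0.104 μm.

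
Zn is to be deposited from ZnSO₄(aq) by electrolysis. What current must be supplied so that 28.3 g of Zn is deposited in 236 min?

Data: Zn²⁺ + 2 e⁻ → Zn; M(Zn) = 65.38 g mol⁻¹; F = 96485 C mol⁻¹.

5.90 A

n(Zn) = 28.3 / 65.38 = 0.4329 mol.
n(e⁻) = 2 × 0.4329 = 0.8657 mol.
Q = n(e⁻)·F = 0.8657 × 96485 = 83530 C.
I = Q/t = 83530 / 14160 s = 5.90 A.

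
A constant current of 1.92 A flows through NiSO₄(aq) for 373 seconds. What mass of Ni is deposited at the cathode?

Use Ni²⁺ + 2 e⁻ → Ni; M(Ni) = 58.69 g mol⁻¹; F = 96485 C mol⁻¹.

0.218 g

Q = I·t = 1.920 A × 373.00 s = 716.2 C.
n(e⁻) = Q/F = 716.2 / 96485 = 0.007423 mol.
Ni²⁺ + 2 e⁻ → Ni, so n(Ni) = n(e⁻)/2 = 0.003711 mol.
m = n·M = 0.003711 × 58.69 = 0.218 g.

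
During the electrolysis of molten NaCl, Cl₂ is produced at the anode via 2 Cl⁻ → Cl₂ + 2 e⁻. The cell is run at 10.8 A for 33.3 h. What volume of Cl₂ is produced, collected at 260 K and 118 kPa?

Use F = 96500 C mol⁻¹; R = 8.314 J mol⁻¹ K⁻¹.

123 L

Q = I·t = 10.80 A × 119880 s = 1295000 C.
n(e⁻) = Q/F = 1295000 / 96500 = 13.42 mol.
2 electrons are transferred per Cl₂ molecule, so n(Cl₂) = 13.42 / 2 = 6.708 mol.
V = nRT/P = (6.708 × 8.314 × 260) / (118 × 10³ Pa) = 0.123 m³ = 123 L.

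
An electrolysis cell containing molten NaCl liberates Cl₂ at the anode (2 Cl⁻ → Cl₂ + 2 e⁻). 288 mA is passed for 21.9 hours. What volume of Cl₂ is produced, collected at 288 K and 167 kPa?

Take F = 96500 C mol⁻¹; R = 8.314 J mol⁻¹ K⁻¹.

1.69 L

Q = I·t = 0.2880 A × 78840 s = 22710 C.
n(e⁻) = Q/F = 22710 / 96500 = 0.2353 mol.
2 electrons are transferred per Cl₂ molecule, so n(Cl₂) = 0.2353 / 2 = 0.1176 mol.
V = nRT/P = (0.1176 × 8.314 × 288) / (167 × 10³ Pa) = 0.00169 m³ = 1.69 L.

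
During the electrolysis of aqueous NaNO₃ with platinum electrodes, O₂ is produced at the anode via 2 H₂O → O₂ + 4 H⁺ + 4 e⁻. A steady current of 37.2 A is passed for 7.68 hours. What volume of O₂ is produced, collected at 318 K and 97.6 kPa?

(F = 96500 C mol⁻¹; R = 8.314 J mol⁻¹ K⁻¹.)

Q = I·t = 37.20 A × 27648 s = 1029000 C.
n(e⁻) = Q/F = 1029000 / 96500 = 10.66 mol.
4 electrons are transferred per O₂ molecule, so n(O₂) = 10.66 / 4 = 2.665 mol.
V = nRT/P = (2.665 × 8.314 × 318) / (97.6 × 10³ Pa) = 0.0722 m³ = 72.2 L.

72.2 L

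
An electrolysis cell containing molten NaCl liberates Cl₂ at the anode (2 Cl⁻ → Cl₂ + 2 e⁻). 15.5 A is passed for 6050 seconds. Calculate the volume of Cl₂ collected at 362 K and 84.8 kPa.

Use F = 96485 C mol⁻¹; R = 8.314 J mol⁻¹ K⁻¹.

Q = I·t = 15.50 A × 6050.0 s = 93780 C.
n(e⁻) = Q/F = 93780 / 96485 = 0.9719 mol.
2 electrons are transferred per Cl₂ molecule, so n(Cl₂) = 0.9719 / 2 = 0.4860 mol.
V = nRT/P = (0.4860 × 8.314 × 362) / (84.8 × 10³ Pa) = 0.0172 m³ = 17.2 L.

17.2 L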